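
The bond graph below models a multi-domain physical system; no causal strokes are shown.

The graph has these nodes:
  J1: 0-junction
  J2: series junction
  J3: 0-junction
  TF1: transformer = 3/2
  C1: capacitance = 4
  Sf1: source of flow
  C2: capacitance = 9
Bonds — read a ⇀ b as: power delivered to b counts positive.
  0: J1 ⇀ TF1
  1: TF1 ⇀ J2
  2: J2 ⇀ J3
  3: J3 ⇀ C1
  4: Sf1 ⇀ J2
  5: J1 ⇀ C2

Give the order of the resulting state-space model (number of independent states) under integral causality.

2  (C1, C2 all integral)

β4 |Sf1  (Sf1 fixes flow; stroke at Sf1)
β1 |J2  (J2 flow already set via bond 4)
β2 |J2  (J2 flow already set via bond 4)
β3 |J3  (J3 needs exactly one e-in)
β0 |TF1  (TF1: transformer flips bond 1)
β5 |J1  (J1 needs exactly one e-in)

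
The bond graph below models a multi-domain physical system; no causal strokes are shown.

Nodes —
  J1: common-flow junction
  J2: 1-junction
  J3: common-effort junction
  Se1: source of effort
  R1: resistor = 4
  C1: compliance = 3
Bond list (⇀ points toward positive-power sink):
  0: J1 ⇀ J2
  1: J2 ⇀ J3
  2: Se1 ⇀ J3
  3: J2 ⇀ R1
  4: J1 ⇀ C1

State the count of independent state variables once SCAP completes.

1  (C1 all integral)

β2 →J3  (source Se1 imposes e)
β1 →J2  (J3 effort already set via bond 2)
β4 →J1  (prefer integral on C1)
β0 →J2  (J1: last free bond brings flow in)
β3 →R1  (J2 needs exactly one f-in)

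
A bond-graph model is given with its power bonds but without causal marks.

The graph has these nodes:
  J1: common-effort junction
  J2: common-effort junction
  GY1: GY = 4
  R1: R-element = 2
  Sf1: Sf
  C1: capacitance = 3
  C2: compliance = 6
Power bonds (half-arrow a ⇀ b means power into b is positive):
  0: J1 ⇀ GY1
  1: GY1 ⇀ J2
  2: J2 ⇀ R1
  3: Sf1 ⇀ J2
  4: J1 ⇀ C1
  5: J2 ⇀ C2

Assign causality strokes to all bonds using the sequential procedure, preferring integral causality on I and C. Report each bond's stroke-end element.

β3 |Sf1  (source Sf1 imposes f)
β4 |J1  (prefer integral on C1)
β0 |GY1  (J1: bond 4 brought effort, rest push out)
β1 |GY1  (GY GY1: same side as bond 0)
β5 |J2  (C2 integral (e out))
β2 |R1  (0-jn J2 has e-setter on 5)

bond 0 |GY1
bond 1 |GY1
bond 2 |R1
bond 3 |Sf1
bond 4 |J1
bond 5 |J2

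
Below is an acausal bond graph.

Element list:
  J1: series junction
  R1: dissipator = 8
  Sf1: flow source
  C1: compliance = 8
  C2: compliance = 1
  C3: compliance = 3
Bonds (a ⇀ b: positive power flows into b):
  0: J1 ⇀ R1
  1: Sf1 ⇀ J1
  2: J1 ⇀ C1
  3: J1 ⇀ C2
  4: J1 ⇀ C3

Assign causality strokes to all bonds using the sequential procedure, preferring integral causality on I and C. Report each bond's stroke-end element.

β0 stroke at J1
β1 stroke at Sf1
β2 stroke at J1
β3 stroke at J1
β4 stroke at J1

β1 stroke→Sf1  (Sf1 fixes flow; stroke at Sf1)
β0 stroke→J1  (common-f at J1 fixed by 1)
β2 stroke→J1  (J1: bond 1 brought flow, rest push out)
β3 stroke→J1  (common-f at J1 fixed by 1)
β4 stroke→J1  (J1 flow already set via bond 1)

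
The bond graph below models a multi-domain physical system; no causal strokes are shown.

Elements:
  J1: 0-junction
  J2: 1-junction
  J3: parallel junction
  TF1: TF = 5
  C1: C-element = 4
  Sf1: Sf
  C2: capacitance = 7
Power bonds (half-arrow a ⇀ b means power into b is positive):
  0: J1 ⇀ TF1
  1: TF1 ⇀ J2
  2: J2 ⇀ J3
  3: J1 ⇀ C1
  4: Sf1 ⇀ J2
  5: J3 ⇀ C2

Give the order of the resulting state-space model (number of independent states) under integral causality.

b4 →Sf1  (Sf1: flow source, stroke at near end)
b1 →J2  (J2 flow already set via bond 4)
b2 →J2  (J2 flow already set via bond 4)
b5 →J3  (closing 0-jn rule on J3)
b0 →TF1  (through TF1, causality passes straight; one stroke at TF1)
b3 →J1  (only one effort-in slot at J1)

2  (C1, C2 all integral)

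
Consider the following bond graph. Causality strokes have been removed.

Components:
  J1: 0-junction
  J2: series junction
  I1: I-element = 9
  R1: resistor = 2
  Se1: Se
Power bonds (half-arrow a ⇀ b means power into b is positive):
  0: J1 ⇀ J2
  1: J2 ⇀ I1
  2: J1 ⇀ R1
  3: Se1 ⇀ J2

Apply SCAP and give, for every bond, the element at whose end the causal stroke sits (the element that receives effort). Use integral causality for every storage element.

β3 |J2  (Se1 fixes effort; stroke away)
β1 |I1  (I1 outputs flow p/I1)
β0 |J2  (J2 flow already set via bond 1)
β2 |J1  (J1 needs exactly one e-in)

#0 stroke→J2
#1 stroke→I1
#2 stroke→J1
#3 stroke→J2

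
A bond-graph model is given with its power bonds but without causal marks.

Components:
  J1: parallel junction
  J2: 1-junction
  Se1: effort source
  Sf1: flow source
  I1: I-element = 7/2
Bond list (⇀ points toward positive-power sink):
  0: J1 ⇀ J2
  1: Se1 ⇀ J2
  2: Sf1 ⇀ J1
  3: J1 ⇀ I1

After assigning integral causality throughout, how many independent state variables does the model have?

1  (I1 all integral)

#1 |J2  (Se1 (Se) sets effort on bond)
#2 |Sf1  (Sf1 (Sf) sets flow on bond)
#0 |J1  (J2: last free bond brings flow in)
#3 |I1  (common-e at J1 fixed by 0)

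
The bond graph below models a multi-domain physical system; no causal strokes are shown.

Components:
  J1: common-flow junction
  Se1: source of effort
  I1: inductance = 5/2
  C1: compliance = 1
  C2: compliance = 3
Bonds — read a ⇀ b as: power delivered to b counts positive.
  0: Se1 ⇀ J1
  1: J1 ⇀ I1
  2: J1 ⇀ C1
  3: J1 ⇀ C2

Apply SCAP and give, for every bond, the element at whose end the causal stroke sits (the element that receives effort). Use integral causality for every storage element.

b0 stroke at J1
b1 stroke at I1
b2 stroke at J1
b3 stroke at J1

b0 stroke at J1  (Se1 (Se) sets effort on bond)
b1 stroke at I1  (prefer integral on I1)
b2 stroke at J1  (J1: bond 1 brought flow, rest push out)
b3 stroke at J1  (J1 flow already set via bond 1)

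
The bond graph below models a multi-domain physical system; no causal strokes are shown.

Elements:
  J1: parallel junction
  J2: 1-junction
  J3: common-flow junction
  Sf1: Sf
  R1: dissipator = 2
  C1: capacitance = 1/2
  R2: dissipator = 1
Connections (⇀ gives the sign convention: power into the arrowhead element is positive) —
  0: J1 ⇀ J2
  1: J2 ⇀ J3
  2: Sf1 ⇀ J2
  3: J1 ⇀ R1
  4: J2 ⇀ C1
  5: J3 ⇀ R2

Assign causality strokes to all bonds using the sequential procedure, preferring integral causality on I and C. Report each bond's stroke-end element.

#2 →Sf1  (Sf1 (Sf) sets flow on bond)
#0 →J2  (1-jn J2 has f-setter on 2)
#1 →J2  (common-f at J2 fixed by 2)
#4 →J2  (common-f at J2 fixed by 2)
#5 →J3  (J3: bond 1 brought flow, rest push out)
#3 →J1  (J1 needs exactly one e-in)

bond 0 →J2
bond 1 →J2
bond 2 →Sf1
bond 3 →J1
bond 4 →J2
bond 5 →J3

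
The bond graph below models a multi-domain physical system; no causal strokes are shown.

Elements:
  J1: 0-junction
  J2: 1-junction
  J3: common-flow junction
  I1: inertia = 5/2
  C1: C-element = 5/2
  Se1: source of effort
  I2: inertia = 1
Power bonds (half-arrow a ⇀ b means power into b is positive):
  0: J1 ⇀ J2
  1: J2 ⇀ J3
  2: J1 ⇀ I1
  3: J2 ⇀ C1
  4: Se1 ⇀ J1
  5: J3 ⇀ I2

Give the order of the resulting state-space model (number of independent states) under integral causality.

3  (C1, I1, I2 all integral)

#4 →J1  (source Se1 imposes e)
#0 →J2  (0-jn J1 has e-setter on 4)
#2 →I1  (J1: bond 4 brought effort, rest push out)
#3 →J2  (C1 integral (e out))
#1 →J3  (only one flow-in slot at J2)
#5 →I2  (J3 needs exactly one f-in)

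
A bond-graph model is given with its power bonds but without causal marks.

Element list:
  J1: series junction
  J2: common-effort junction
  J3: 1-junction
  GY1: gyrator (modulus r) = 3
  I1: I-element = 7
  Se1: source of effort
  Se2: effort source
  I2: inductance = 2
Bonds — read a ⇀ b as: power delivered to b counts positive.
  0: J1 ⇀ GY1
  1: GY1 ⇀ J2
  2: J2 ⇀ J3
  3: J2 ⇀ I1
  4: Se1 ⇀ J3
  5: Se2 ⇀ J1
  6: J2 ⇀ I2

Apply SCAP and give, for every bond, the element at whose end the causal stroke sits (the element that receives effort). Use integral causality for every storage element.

#4 |J3  (Se1 (Se) sets effort on bond)
#5 |J1  (source Se2 imposes e)
#0 |GY1  (only one flow-in slot at J1)
#2 |J2  (only one flow-in slot at J3)
#1 |GY1  (GY GY1: same side as bond 0)
#3 |I1  (0-jn J2 has e-setter on 2)
#6 |I2  (common-e at J2 fixed by 2)

b0 →GY1
b1 →GY1
b2 →J2
b3 →I1
b4 →J3
b5 →J1
b6 →I2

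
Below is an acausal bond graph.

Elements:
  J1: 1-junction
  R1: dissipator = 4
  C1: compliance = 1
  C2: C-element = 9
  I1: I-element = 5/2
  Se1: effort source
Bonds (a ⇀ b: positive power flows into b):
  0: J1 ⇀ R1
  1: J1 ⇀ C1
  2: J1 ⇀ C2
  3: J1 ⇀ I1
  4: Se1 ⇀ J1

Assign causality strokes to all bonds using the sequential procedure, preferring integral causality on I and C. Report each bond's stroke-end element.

b0 →J1
b1 →J1
b2 →J1
b3 →I1
b4 →J1

b4 stroke at J1  (Se1 fixes effort; stroke away)
b1 stroke at J1  (C1 outputs effort q/C1)
b2 stroke at J1  (C2 integral (e out))
b3 stroke at I1  (I1 integral (f out))
b0 stroke at J1  (J1 flow already set via bond 3)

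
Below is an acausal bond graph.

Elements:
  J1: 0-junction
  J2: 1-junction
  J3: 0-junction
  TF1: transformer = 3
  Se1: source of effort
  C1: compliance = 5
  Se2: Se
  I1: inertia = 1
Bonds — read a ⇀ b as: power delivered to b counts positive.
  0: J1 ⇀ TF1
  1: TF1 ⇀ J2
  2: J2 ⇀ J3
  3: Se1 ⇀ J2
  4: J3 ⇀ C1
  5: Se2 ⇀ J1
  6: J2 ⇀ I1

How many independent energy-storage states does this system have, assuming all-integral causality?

bond 3 stroke→J2  (Se1 (Se) sets effort on bond)
bond 5 stroke→J1  (source Se2 imposes e)
bond 0 stroke→TF1  (J1: bond 5 brought effort, rest push out)
bond 1 stroke→J2  (TF1 one-in-one-out from 0)
bond 4 stroke→J3  (C1 outputs effort q/C1)
bond 2 stroke→J2  (J3 effort already set via bond 4)
bond 6 stroke→I1  (only one flow-in slot at J2)

2  (C1, I1 all integral)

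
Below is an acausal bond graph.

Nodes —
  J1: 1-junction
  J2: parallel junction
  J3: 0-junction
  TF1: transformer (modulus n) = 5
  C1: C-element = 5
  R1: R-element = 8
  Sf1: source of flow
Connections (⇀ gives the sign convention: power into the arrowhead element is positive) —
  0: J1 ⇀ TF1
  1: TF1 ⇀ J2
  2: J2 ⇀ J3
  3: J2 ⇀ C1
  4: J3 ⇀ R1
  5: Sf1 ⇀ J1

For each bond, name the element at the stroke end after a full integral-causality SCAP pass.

bond 5 stroke→Sf1  (source Sf1 imposes f)
bond 0 stroke→J1  (common-f at J1 fixed by 5)
bond 1 stroke→TF1  (through TF1, causality passes straight; one stroke at TF1)
bond 3 stroke→J2  (C1 integral (e out))
bond 2 stroke→J3  (common-e at J2 fixed by 3)
bond 4 stroke→R1  (J3: bond 2 brought effort, rest push out)

bond 0 →J1
bond 1 →TF1
bond 2 →J3
bond 3 →J2
bond 4 →R1
bond 5 →Sf1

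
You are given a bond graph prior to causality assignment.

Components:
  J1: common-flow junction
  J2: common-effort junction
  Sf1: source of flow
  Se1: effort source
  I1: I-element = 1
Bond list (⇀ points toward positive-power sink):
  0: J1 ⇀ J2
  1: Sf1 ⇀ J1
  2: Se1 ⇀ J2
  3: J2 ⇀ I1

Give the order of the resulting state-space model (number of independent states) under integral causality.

bond 1 stroke→Sf1  (Sf1 (Sf) sets flow on bond)
bond 2 stroke→J2  (Se1: effort source, stroke at far end)
bond 0 stroke→J1  (J1 flow already set via bond 1)
bond 3 stroke→I1  (common-e at J2 fixed by 2)

1  (I1 all integral)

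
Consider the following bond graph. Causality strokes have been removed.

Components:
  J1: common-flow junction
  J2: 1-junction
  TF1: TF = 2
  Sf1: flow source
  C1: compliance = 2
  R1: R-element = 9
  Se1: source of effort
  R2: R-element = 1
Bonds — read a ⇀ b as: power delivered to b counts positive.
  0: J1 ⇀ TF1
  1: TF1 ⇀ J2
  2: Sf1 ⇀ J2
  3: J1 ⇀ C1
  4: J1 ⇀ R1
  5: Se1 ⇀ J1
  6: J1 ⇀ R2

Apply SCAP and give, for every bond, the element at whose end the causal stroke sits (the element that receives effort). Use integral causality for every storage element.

bond 0 stroke at TF1
bond 1 stroke at J2
bond 2 stroke at Sf1
bond 3 stroke at J1
bond 4 stroke at J1
bond 5 stroke at J1
bond 6 stroke at J1

β2 stroke at Sf1  (Sf1 (Sf) sets flow on bond)
β5 stroke at J1  (source Se1 imposes e)
β1 stroke at J2  (J2: bond 2 brought flow, rest push out)
β0 stroke at TF1  (TF TF1: opposite of bond 1)
β3 stroke at J1  (J1: bond 0 brought flow, rest push out)
β4 stroke at J1  (J1 flow already set via bond 0)
β6 stroke at J1  (1-jn J1 has f-setter on 0)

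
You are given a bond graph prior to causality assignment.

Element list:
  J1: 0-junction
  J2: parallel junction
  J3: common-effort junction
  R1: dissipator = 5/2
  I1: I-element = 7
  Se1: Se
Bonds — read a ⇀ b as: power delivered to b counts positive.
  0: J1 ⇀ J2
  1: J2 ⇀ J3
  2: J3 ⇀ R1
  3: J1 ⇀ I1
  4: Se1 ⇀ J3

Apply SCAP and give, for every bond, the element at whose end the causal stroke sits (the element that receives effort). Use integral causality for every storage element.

b4 →J3  (source Se1 imposes e)
b1 →J2  (common-e at J3 fixed by 4)
b2 →R1  (0-jn J3 has e-setter on 4)
b0 →J1  (J2: bond 1 brought effort, rest push out)
b3 →I1  (common-e at J1 fixed by 0)

β0 →J1
β1 →J2
β2 →R1
β3 →I1
β4 →J3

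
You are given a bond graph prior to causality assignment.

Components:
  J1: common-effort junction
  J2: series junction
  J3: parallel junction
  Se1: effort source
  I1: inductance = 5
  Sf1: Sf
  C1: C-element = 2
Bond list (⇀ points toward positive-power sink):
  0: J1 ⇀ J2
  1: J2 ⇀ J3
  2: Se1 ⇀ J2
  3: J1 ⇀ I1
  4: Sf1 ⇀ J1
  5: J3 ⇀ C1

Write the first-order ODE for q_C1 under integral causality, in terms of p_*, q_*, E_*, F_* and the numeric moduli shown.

β2 stroke→J2  (Se1 fixes effort; stroke away)
β4 stroke→Sf1  (Sf1: flow source, stroke at near end)
β3 stroke→I1  (I1 outputs flow p/I1)
β0 stroke→J1  (J1: last free bond brings effort in)
β1 stroke→J2  (J2: bond 0 brought flow, rest push out)
β5 stroke→J3  (J3: last free bond brings effort in)

dq_C1/dt = F_Sf1 - p_I1/5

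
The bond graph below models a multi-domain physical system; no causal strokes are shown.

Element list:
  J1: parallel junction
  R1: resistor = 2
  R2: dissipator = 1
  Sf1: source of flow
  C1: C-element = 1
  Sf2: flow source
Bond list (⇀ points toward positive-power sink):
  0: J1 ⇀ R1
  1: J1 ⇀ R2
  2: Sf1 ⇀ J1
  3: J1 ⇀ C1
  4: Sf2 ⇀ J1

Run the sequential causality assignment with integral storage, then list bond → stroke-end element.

bond 2 |Sf1  (Sf1 (Sf) sets flow on bond)
bond 4 |Sf2  (Sf2 (Sf) sets flow on bond)
bond 3 |J1  (prefer integral on C1)
bond 0 |R1  (0-jn J1 has e-setter on 3)
bond 1 |R2  (common-e at J1 fixed by 3)

#0 |R1
#1 |R2
#2 |Sf1
#3 |J1
#4 |Sf2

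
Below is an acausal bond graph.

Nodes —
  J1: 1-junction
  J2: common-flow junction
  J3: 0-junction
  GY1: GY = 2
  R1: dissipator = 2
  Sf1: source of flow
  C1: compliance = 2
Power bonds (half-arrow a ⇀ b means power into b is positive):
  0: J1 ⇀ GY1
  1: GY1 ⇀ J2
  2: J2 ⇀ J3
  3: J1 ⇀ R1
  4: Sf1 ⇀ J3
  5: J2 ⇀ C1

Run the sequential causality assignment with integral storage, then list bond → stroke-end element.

b0 stroke at J1
b1 stroke at J2
b2 stroke at J3
b3 stroke at R1
b4 stroke at Sf1
b5 stroke at J2

β4 stroke→Sf1  (Sf1 fixes flow; stroke at Sf1)
β2 stroke→J3  (J3 needs exactly one e-in)
β1 stroke→J2  (J2 flow already set via bond 2)
β5 stroke→J2  (J2 flow already set via bond 2)
β0 stroke→J1  (through GY1, causality inverts; strokes same side of GY1)
β3 stroke→R1  (J1 needs exactly one f-in)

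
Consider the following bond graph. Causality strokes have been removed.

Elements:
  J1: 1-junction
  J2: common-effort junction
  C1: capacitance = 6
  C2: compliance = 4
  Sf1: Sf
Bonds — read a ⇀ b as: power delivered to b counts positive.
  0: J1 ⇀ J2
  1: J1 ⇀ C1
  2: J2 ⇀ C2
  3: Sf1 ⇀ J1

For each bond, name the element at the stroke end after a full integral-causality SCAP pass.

β3 |Sf1  (Sf1 (Sf) sets flow on bond)
β0 |J1  (J1 flow already set via bond 3)
β1 |J1  (common-f at J1 fixed by 3)
β2 |J2  (J2 needs exactly one e-in)

bond 0 |J1
bond 1 |J1
bond 2 |J2
bond 3 |Sf1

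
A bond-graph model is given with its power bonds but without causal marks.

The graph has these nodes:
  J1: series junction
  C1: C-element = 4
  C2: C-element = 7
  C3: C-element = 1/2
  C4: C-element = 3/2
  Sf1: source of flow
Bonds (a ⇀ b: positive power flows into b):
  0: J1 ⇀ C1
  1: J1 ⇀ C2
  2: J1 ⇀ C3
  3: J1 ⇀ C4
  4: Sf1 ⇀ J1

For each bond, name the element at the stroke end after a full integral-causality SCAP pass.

β4 stroke→Sf1  (source Sf1 imposes f)
β0 stroke→J1  (J1: bond 4 brought flow, rest push out)
β1 stroke→J1  (J1: bond 4 brought flow, rest push out)
β2 stroke→J1  (J1 flow already set via bond 4)
β3 stroke→J1  (common-f at J1 fixed by 4)

#0 stroke→J1
#1 stroke→J1
#2 stroke→J1
#3 stroke→J1
#4 stroke→Sf1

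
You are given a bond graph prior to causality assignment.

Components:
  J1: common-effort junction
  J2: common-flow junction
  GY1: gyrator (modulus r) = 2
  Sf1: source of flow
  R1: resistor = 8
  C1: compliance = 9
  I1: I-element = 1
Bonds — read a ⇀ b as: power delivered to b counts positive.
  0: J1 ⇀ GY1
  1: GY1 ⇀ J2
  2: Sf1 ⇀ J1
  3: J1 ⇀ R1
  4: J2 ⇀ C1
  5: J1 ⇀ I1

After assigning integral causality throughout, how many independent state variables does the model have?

2  (C1, I1 all integral)

bond 2 →Sf1  (Sf1 fixes flow; stroke at Sf1)
bond 4 →J2  (C1 outputs effort q/C1)
bond 1 →GY1  (only one flow-in slot at J2)
bond 0 →GY1  (GY1: gyrator matches bond 1)
bond 5 →I1  (I1: I, integral causality)
bond 3 →J1  (only one effort-in slot at J1)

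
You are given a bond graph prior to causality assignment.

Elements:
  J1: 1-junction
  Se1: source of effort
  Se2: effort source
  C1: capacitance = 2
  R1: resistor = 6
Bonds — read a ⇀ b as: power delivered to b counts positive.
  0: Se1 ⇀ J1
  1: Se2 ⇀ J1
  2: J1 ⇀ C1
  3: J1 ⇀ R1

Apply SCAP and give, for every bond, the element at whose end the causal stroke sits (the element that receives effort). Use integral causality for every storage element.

bond 0 →J1
bond 1 →J1
bond 2 →J1
bond 3 →R1

bond 0 |J1  (Se1 fixes effort; stroke away)
bond 1 |J1  (source Se2 imposes e)
bond 2 |J1  (C1 integral (e out))
bond 3 |R1  (J1: last free bond brings flow in)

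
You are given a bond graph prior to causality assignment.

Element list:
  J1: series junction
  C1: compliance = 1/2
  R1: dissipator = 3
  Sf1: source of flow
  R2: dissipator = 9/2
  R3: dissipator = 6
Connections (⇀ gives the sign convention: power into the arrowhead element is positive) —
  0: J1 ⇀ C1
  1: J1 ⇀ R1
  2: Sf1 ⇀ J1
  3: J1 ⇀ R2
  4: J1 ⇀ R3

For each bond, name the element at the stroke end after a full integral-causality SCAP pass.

bond 2 stroke at Sf1  (source Sf1 imposes f)
bond 0 stroke at J1  (J1: bond 2 brought flow, rest push out)
bond 1 stroke at J1  (common-f at J1 fixed by 2)
bond 3 stroke at J1  (1-jn J1 has f-setter on 2)
bond 4 stroke at J1  (J1 flow already set via bond 2)

β0 stroke at J1
β1 stroke at J1
β2 stroke at Sf1
β3 stroke at J1
β4 stroke at J1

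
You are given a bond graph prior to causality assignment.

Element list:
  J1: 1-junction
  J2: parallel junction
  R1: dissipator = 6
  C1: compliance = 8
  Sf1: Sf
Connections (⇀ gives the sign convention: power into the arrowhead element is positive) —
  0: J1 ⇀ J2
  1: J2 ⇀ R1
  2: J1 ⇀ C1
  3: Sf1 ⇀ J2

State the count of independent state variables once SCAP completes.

bond 3 →Sf1  (Sf1 fixes flow; stroke at Sf1)
bond 2 →J1  (C1: C, integral causality)
bond 0 →J2  (J1: last free bond brings flow in)
bond 1 →R1  (common-e at J2 fixed by 0)

1  (C1 all integral)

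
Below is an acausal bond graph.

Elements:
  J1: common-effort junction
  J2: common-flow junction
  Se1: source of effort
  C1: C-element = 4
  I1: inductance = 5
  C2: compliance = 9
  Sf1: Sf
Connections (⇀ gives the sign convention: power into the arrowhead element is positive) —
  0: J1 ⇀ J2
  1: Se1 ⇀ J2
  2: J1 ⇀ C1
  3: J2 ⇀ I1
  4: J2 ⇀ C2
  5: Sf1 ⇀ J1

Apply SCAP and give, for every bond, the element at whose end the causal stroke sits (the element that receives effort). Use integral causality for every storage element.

b1 |J2  (Se1 (Se) sets effort on bond)
b5 |Sf1  (Sf1: flow source, stroke at near end)
b2 |J1  (C1 integral (e out))
b0 |J2  (J1: bond 2 brought effort, rest push out)
b3 |I1  (I1 outputs flow p/I1)
b4 |J2  (common-f at J2 fixed by 3)

β0 |J2
β1 |J2
β2 |J1
β3 |I1
β4 |J2
β5 |Sf1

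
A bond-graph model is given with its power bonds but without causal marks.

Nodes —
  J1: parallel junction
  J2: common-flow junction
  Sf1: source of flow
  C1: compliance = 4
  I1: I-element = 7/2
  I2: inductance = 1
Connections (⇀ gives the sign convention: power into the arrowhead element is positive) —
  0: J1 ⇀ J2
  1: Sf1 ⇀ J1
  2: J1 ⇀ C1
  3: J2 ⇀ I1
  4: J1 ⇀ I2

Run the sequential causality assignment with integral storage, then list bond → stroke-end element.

b1 |Sf1  (Sf1 fixes flow; stroke at Sf1)
b2 |J1  (C1 integral (e out))
b0 |J2  (0-jn J1 has e-setter on 2)
b4 |I2  (J1 effort already set via bond 2)
b3 |I1  (J2: last free bond brings flow in)

β0 |J2
β1 |Sf1
β2 |J1
β3 |I1
β4 |I2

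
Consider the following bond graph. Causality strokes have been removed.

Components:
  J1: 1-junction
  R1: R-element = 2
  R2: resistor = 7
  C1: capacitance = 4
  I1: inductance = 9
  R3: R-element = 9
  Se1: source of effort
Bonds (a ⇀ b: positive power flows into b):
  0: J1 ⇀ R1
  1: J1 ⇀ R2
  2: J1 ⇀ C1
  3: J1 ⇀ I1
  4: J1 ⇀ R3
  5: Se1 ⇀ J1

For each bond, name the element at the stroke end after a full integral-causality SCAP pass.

b0 stroke at J1
b1 stroke at J1
b2 stroke at J1
b3 stroke at I1
b4 stroke at J1
b5 stroke at J1

β5 |J1  (Se1 (Se) sets effort on bond)
β2 |J1  (C1 integral (e out))
β3 |I1  (prefer integral on I1)
β0 |J1  (J1: bond 3 brought flow, rest push out)
β1 |J1  (J1 flow already set via bond 3)
β4 |J1  (common-f at J1 fixed by 3)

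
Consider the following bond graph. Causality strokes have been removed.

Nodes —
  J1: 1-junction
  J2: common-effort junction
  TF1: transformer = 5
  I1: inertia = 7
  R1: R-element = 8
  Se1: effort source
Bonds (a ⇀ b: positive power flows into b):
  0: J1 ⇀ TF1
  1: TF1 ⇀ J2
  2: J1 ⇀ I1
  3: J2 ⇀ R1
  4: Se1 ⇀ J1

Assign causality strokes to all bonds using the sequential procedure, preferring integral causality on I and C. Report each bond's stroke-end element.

b4 |J1  (Se1 (Se) sets effort on bond)
b2 |I1  (I1 outputs flow p/I1)
b0 |J1  (1-jn J1 has f-setter on 2)
b1 |TF1  (through TF1, causality passes straight; one stroke at TF1)
b3 |J2  (only one effort-in slot at J2)

b0 stroke→J1
b1 stroke→TF1
b2 stroke→I1
b3 stroke→J2
b4 stroke→J1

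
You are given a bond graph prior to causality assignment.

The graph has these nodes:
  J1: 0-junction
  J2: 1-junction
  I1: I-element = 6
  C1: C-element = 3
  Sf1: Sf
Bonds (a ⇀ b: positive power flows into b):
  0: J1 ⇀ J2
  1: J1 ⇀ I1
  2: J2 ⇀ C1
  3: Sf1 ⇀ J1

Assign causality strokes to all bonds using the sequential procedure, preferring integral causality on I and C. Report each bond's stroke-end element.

b0 →J1
b1 →I1
b2 →J2
b3 →Sf1

β3 stroke→Sf1  (source Sf1 imposes f)
β1 stroke→I1  (prefer integral on I1)
β0 stroke→J1  (J1: last free bond brings effort in)
β2 stroke→J2  (J2: bond 0 brought flow, rest push out)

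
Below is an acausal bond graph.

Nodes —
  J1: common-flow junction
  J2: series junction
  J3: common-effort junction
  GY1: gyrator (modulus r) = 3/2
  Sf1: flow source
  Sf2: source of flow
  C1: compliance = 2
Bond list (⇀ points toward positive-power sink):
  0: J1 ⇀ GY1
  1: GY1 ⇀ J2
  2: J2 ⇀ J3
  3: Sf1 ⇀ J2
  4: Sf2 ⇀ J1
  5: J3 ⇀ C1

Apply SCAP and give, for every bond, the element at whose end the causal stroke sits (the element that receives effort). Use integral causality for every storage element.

bond 3 |Sf1  (Sf1 fixes flow; stroke at Sf1)
bond 4 |Sf2  (source Sf2 imposes f)
bond 0 |J1  (1-jn J1 has f-setter on 4)
bond 1 |J2  (1-jn J2 has f-setter on 3)
bond 2 |J2  (1-jn J2 has f-setter on 3)
bond 5 |J3  (J3: last free bond brings effort in)

b0 |J1
b1 |J2
b2 |J2
b3 |Sf1
b4 |Sf2
b5 |J3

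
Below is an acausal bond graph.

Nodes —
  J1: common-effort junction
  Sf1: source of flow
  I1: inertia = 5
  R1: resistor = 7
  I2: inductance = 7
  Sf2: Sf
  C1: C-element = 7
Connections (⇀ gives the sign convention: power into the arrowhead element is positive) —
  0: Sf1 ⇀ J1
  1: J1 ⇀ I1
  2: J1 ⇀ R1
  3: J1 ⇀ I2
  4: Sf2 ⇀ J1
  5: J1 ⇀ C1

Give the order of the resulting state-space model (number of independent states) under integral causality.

3  (C1, I1, I2 all integral)

β0 stroke→Sf1  (source Sf1 imposes f)
β4 stroke→Sf2  (source Sf2 imposes f)
β1 stroke→I1  (I1 integral (f out))
β3 stroke→I2  (I2 outputs flow p/I2)
β5 stroke→J1  (C1 integral (e out))
β2 stroke→R1  (0-jn J1 has e-setter on 5)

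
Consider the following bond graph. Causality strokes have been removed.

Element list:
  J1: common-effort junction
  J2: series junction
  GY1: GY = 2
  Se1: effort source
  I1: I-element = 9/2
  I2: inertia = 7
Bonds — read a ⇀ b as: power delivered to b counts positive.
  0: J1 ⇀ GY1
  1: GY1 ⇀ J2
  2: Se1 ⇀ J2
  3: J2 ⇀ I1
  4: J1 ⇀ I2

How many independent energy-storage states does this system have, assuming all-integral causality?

b2 |J2  (source Se1 imposes e)
b3 |I1  (I1 integral (f out))
b1 |J2  (J2 flow already set via bond 3)
b0 |J1  (GY GY1: same side as bond 1)
b4 |I2  (J1 effort already set via bond 0)

2  (I1, I2 all integral)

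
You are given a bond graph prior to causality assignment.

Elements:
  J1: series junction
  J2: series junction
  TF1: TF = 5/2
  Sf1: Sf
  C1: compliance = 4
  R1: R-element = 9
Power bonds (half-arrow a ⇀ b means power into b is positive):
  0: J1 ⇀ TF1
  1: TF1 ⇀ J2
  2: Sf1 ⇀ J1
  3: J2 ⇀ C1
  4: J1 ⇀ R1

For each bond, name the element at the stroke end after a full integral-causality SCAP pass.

bond 2 stroke→Sf1  (Sf1 (Sf) sets flow on bond)
bond 0 stroke→J1  (1-jn J1 has f-setter on 2)
bond 4 stroke→J1  (J1 flow already set via bond 2)
bond 1 stroke→TF1  (TF1 one-in-one-out from 0)
bond 3 stroke→J2  (J2 flow already set via bond 1)

β0 →J1
β1 →TF1
β2 →Sf1
β3 →J2
β4 →J1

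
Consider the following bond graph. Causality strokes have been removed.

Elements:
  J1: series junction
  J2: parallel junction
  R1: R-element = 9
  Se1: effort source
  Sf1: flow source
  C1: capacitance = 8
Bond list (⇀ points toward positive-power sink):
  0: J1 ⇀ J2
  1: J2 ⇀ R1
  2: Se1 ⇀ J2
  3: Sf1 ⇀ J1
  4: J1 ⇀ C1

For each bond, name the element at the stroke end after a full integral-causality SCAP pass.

β0 stroke at J1
β1 stroke at R1
β2 stroke at J2
β3 stroke at Sf1
β4 stroke at J1

b2 →J2  (source Se1 imposes e)
b3 →Sf1  (Sf1 (Sf) sets flow on bond)
b0 →J1  (J1 flow already set via bond 3)
b4 →J1  (1-jn J1 has f-setter on 3)
b1 →R1  (common-e at J2 fixed by 2)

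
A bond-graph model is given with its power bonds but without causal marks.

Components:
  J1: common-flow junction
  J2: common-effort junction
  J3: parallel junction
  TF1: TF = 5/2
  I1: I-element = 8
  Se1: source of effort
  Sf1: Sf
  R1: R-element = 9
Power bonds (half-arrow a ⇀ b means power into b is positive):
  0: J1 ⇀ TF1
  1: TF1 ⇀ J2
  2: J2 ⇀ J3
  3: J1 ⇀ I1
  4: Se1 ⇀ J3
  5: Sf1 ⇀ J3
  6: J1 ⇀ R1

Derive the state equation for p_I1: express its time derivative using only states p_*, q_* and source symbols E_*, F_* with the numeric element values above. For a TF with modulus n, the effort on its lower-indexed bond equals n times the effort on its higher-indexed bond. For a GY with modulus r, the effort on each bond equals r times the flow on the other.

dp_I1/dt = -5*E_Se1/2 - 9*p_I1/8

b4 |J3  (Se1 fixes effort; stroke away)
b5 |Sf1  (Sf1: flow source, stroke at near end)
b2 |J2  (0-jn J3 has e-setter on 4)
b1 |TF1  (J2: bond 2 brought effort, rest push out)
b0 |J1  (TF1 one-in-one-out from 1)
b3 |I1  (I1 outputs flow p/I1)
b6 |J1  (J1 flow already set via bond 3)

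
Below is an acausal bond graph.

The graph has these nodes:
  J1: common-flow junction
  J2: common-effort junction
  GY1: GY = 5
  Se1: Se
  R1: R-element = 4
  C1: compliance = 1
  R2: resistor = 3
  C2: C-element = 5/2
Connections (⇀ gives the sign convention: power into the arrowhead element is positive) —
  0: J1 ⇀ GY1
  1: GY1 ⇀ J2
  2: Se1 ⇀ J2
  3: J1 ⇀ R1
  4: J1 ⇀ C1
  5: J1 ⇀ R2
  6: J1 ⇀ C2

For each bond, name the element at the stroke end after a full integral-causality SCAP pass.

b0 |GY1
b1 |GY1
b2 |J2
b3 |J1
b4 |J1
b5 |J1
b6 |J1

β2 stroke at J2  (source Se1 imposes e)
β1 stroke at GY1  (common-e at J2 fixed by 2)
β0 stroke at GY1  (GY1 both-in/both-out from 1)
β3 stroke at J1  (1-jn J1 has f-setter on 0)
β4 stroke at J1  (J1 flow already set via bond 0)
β5 stroke at J1  (J1 flow already set via bond 0)
β6 stroke at J1  (1-jn J1 has f-setter on 0)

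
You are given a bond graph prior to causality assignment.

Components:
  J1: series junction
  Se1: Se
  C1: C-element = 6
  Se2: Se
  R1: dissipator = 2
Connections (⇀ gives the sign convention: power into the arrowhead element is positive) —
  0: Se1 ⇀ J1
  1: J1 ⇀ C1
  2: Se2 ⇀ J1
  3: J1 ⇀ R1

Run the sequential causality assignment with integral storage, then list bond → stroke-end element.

#0 stroke at J1  (Se1 (Se) sets effort on bond)
#2 stroke at J1  (Se2 fixes effort; stroke away)
#1 stroke at J1  (C1 outputs effort q/C1)
#3 stroke at R1  (J1 needs exactly one f-in)

β0 stroke at J1
β1 stroke at J1
β2 stroke at J1
β3 stroke at R1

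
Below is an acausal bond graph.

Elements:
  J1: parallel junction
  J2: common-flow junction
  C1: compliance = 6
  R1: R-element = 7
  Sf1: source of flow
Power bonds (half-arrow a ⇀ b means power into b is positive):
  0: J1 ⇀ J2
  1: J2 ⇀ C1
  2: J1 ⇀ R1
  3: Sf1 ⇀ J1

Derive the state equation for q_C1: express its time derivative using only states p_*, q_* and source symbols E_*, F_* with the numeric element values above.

b3 →Sf1  (Sf1 (Sf) sets flow on bond)
b1 →J2  (C1 outputs effort q/C1)
b0 →J1  (J2 needs exactly one f-in)
b2 →R1  (J1: bond 0 brought effort, rest push out)

dq_C1/dt = F_Sf1 - q_C1/42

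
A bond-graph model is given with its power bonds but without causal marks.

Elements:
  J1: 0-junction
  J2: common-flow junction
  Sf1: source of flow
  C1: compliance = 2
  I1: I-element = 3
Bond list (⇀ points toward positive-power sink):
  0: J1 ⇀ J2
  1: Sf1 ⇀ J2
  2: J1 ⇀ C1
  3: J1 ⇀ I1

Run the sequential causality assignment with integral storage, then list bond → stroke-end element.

bond 0 |J2
bond 1 |Sf1
bond 2 |J1
bond 3 |I1

#1 |Sf1  (Sf1 (Sf) sets flow on bond)
#0 |J2  (J2: bond 1 brought flow, rest push out)
#2 |J1  (prefer integral on C1)
#3 |I1  (0-jn J1 has e-setter on 2)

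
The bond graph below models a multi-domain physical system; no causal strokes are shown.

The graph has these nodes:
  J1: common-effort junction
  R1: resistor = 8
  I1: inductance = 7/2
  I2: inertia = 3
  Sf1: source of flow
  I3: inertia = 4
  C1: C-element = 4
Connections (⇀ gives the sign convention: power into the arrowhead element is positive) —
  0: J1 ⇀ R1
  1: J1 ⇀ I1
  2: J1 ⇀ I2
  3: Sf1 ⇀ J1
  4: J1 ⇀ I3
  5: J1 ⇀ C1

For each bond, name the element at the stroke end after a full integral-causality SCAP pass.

#0 stroke at R1
#1 stroke at I1
#2 stroke at I2
#3 stroke at Sf1
#4 stroke at I3
#5 stroke at J1

bond 3 →Sf1  (source Sf1 imposes f)
bond 1 →I1  (I1 integral (f out))
bond 2 →I2  (I2: I, integral causality)
bond 4 →I3  (prefer integral on I3)
bond 5 →J1  (C1 outputs effort q/C1)
bond 0 →R1  (0-jn J1 has e-setter on 5)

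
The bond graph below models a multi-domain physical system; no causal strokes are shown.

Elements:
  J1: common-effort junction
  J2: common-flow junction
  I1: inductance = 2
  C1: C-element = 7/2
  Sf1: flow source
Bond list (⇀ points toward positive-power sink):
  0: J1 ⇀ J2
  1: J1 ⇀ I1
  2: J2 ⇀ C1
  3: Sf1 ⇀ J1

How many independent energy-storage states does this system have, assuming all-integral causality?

#3 |Sf1  (Sf1 fixes flow; stroke at Sf1)
#1 |I1  (prefer integral on I1)
#0 |J1  (closing 0-jn rule on J1)
#2 |J2  (common-f at J2 fixed by 0)

2  (C1, I1 all integral)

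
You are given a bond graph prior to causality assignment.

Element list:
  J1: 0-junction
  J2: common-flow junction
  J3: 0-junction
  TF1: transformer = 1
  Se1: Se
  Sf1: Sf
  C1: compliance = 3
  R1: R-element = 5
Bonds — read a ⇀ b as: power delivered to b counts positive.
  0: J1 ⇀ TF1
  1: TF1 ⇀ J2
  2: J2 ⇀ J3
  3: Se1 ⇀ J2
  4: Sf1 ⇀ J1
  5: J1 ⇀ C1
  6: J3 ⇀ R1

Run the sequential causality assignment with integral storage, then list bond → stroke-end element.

β3 →J2  (Se1 fixes effort; stroke away)
β4 →Sf1  (source Sf1 imposes f)
β5 →J1  (C1 outputs effort q/C1)
β0 →TF1  (0-jn J1 has e-setter on 5)
β1 →J2  (through TF1, causality passes straight; one stroke at TF1)
β2 →J3  (only one flow-in slot at J2)
β6 →R1  (common-e at J3 fixed by 2)

bond 0 |TF1
bond 1 |J2
bond 2 |J3
bond 3 |J2
bond 4 |Sf1
bond 5 |J1
bond 6 |R1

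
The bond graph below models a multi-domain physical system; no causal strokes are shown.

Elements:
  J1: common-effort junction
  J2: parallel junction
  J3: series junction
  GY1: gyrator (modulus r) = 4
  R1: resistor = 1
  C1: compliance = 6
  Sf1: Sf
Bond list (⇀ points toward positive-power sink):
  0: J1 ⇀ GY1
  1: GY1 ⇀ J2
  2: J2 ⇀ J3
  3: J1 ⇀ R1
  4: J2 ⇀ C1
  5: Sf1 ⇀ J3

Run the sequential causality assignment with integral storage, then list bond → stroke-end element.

b5 |Sf1  (source Sf1 imposes f)
b2 |J3  (common-f at J3 fixed by 5)
b4 |J2  (C1 integral (e out))
b1 |GY1  (common-e at J2 fixed by 4)
b0 |GY1  (GY1 both-in/both-out from 1)
b3 |J1  (only one effort-in slot at J1)

#0 stroke→GY1
#1 stroke→GY1
#2 stroke→J3
#3 stroke→J1
#4 stroke→J2
#5 stroke→Sf1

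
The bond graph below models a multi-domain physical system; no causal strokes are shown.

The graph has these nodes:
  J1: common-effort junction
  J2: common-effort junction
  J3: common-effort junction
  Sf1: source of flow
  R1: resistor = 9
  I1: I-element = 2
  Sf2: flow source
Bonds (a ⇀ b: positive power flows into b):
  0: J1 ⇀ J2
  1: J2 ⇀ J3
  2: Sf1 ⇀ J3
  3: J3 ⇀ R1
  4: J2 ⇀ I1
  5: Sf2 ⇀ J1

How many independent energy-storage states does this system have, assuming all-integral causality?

1  (I1 all integral)

bond 2 →Sf1  (Sf1: flow source, stroke at near end)
bond 5 →Sf2  (Sf2: flow source, stroke at near end)
bond 0 →J1  (closing 0-jn rule on J1)
bond 4 →I1  (I1 integral (f out))
bond 1 →J2  (only one effort-in slot at J2)
bond 3 →J3  (J3 needs exactly one e-in)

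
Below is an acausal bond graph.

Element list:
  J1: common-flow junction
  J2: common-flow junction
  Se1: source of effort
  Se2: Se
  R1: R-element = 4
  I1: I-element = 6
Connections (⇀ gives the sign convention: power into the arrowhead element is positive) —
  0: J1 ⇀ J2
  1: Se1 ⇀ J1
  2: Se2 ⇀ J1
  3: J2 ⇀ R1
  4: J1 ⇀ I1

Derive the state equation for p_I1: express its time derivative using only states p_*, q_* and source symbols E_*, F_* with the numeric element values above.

dp_I1/dt = E_Se1 + E_Se2 - 2*p_I1/3

#1 stroke→J1  (Se1: effort source, stroke at far end)
#2 stroke→J1  (Se2: effort source, stroke at far end)
#4 stroke→I1  (I1 integral (f out))
#0 stroke→J1  (1-jn J1 has f-setter on 4)
#3 stroke→J2  (1-jn J2 has f-setter on 0)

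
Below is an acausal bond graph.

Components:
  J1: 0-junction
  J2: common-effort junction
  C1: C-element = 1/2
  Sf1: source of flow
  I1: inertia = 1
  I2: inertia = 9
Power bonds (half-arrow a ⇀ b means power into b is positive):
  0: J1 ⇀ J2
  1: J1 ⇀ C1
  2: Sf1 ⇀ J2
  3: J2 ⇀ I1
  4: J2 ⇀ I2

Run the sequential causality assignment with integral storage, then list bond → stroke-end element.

b0 →J2
b1 →J1
b2 →Sf1
b3 →I1
b4 →I2

b2 →Sf1  (Sf1 (Sf) sets flow on bond)
b1 →J1  (C1 outputs effort q/C1)
b0 →J2  (J1 effort already set via bond 1)
b3 →I1  (common-e at J2 fixed by 0)
b4 →I2  (common-e at J2 fixed by 0)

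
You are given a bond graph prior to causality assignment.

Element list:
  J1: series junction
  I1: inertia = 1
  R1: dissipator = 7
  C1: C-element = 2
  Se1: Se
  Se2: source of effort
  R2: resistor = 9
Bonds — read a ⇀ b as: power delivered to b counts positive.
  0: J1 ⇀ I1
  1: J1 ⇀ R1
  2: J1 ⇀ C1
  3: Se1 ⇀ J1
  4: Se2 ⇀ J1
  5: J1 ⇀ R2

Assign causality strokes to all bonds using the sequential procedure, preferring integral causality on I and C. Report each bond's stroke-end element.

#0 stroke at I1
#1 stroke at J1
#2 stroke at J1
#3 stroke at J1
#4 stroke at J1
#5 stroke at J1

bond 3 stroke at J1  (Se1: effort source, stroke at far end)
bond 4 stroke at J1  (source Se2 imposes e)
bond 0 stroke at I1  (prefer integral on I1)
bond 1 stroke at J1  (1-jn J1 has f-setter on 0)
bond 2 stroke at J1  (J1 flow already set via bond 0)
bond 5 stroke at J1  (common-f at J1 fixed by 0)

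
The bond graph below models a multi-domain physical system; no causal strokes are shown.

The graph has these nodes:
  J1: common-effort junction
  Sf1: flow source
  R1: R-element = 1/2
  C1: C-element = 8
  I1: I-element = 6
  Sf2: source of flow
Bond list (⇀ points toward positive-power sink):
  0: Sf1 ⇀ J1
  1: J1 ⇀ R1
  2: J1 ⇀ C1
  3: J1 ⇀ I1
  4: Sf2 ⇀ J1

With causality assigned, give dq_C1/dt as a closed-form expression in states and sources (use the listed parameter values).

dq_C1/dt = F_Sf1 + F_Sf2 - p_I1/6 - q_C1/4

bond 0 stroke→Sf1  (Sf1 (Sf) sets flow on bond)
bond 4 stroke→Sf2  (source Sf2 imposes f)
bond 2 stroke→J1  (C1 outputs effort q/C1)
bond 1 stroke→R1  (J1: bond 2 brought effort, rest push out)
bond 3 stroke→I1  (J1: bond 2 brought effort, rest push out)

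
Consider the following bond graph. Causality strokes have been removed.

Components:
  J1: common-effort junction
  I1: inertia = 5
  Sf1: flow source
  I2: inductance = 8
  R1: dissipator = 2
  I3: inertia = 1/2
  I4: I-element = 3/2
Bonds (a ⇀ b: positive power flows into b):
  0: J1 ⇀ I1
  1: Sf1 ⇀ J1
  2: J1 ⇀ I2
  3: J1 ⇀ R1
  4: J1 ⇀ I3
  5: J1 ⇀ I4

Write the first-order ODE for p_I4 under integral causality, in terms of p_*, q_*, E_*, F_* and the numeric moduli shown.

dp_I4/dt = 2*F_Sf1 - 2*p_I1/5 - p_I2/4 - 4*p_I3 - 4*p_I4/3

#1 →Sf1  (Sf1: flow source, stroke at near end)
#0 →I1  (I1: I, integral causality)
#2 →I2  (prefer integral on I2)
#4 →I3  (prefer integral on I3)
#5 →I4  (I4: I, integral causality)
#3 →J1  (J1: last free bond brings effort in)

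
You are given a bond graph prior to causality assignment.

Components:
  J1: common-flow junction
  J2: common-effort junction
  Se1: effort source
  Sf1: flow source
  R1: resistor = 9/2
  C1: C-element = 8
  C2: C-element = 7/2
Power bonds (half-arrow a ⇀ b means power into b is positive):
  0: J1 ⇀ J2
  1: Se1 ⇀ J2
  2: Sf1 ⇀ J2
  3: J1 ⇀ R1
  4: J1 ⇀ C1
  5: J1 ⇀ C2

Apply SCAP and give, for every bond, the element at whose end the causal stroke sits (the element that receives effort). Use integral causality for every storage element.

β0 stroke at J1
β1 stroke at J2
β2 stroke at Sf1
β3 stroke at R1
β4 stroke at J1
β5 stroke at J1

bond 1 →J2  (Se1: effort source, stroke at far end)
bond 2 →Sf1  (Sf1 fixes flow; stroke at Sf1)
bond 0 →J1  (0-jn J2 has e-setter on 1)
bond 4 →J1  (prefer integral on C1)
bond 5 →J1  (prefer integral on C2)
bond 3 →R1  (only one flow-in slot at J1)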